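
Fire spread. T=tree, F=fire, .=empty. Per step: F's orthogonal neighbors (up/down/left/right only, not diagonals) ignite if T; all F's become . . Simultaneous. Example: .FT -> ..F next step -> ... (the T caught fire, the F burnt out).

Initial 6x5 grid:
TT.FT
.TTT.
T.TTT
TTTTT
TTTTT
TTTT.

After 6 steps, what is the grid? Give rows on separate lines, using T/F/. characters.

Step 1: 2 trees catch fire, 1 burn out
  TT..F
  .TTF.
  T.TTT
  TTTTT
  TTTTT
  TTTT.
Step 2: 2 trees catch fire, 2 burn out
  TT...
  .TF..
  T.TFT
  TTTTT
  TTTTT
  TTTT.
Step 3: 4 trees catch fire, 2 burn out
  TT...
  .F...
  T.F.F
  TTTFT
  TTTTT
  TTTT.
Step 4: 4 trees catch fire, 4 burn out
  TF...
  .....
  T....
  TTF.F
  TTTFT
  TTTT.
Step 5: 5 trees catch fire, 4 burn out
  F....
  .....
  T....
  TF...
  TTF.F
  TTTF.
Step 6: 3 trees catch fire, 5 burn out
  .....
  .....
  T....
  F....
  TF...
  TTF..

.....
.....
T....
F....
TF...
TTF..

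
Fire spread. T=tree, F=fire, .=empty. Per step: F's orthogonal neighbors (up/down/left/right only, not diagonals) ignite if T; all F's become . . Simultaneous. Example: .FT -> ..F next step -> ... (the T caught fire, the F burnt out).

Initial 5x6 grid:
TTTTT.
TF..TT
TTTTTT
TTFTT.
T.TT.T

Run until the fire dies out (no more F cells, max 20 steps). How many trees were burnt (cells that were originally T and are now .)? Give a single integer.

Answer: 21

Derivation:
Step 1: +7 fires, +2 burnt (F count now 7)
Step 2: +7 fires, +7 burnt (F count now 7)
Step 3: +3 fires, +7 burnt (F count now 3)
Step 4: +3 fires, +3 burnt (F count now 3)
Step 5: +1 fires, +3 burnt (F count now 1)
Step 6: +0 fires, +1 burnt (F count now 0)
Fire out after step 6
Initially T: 22, now '.': 29
Total burnt (originally-T cells now '.'): 21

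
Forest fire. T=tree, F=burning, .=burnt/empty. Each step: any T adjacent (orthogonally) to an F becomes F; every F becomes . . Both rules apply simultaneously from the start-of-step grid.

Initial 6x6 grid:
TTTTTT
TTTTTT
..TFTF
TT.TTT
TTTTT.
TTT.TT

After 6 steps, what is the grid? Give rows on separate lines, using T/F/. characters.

Step 1: 6 trees catch fire, 2 burn out
  TTTTTT
  TTTFTF
  ..F.F.
  TT.FTF
  TTTTT.
  TTT.TT
Step 2: 6 trees catch fire, 6 burn out
  TTTFTF
  TTF.F.
  ......
  TT..F.
  TTTFT.
  TTT.TT
Step 3: 5 trees catch fire, 6 burn out
  TTF.F.
  TF....
  ......
  TT....
  TTF.F.
  TTT.TT
Step 4: 5 trees catch fire, 5 burn out
  TF....
  F.....
  ......
  TT....
  TF....
  TTF.FT
Step 5: 5 trees catch fire, 5 burn out
  F.....
  ......
  ......
  TF....
  F.....
  TF...F
Step 6: 2 trees catch fire, 5 burn out
  ......
  ......
  ......
  F.....
  ......
  F.....

......
......
......
F.....
......
F.....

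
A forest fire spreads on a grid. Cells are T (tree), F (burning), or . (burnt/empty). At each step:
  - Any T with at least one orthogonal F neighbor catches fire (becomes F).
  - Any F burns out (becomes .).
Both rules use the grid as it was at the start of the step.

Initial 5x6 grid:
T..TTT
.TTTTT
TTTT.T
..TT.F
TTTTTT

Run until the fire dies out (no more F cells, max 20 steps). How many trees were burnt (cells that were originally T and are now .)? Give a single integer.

Step 1: +2 fires, +1 burnt (F count now 2)
Step 2: +2 fires, +2 burnt (F count now 2)
Step 3: +3 fires, +2 burnt (F count now 3)
Step 4: +4 fires, +3 burnt (F count now 4)
Step 5: +5 fires, +4 burnt (F count now 5)
Step 6: +3 fires, +5 burnt (F count now 3)
Step 7: +1 fires, +3 burnt (F count now 1)
Step 8: +1 fires, +1 burnt (F count now 1)
Step 9: +0 fires, +1 burnt (F count now 0)
Fire out after step 9
Initially T: 22, now '.': 29
Total burnt (originally-T cells now '.'): 21

Answer: 21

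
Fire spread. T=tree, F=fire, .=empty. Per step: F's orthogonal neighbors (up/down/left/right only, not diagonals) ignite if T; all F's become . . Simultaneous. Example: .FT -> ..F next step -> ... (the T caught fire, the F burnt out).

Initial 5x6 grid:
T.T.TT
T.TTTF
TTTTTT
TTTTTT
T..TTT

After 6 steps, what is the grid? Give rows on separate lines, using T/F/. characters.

Step 1: 3 trees catch fire, 1 burn out
  T.T.TF
  T.TTF.
  TTTTTF
  TTTTTT
  T..TTT
Step 2: 4 trees catch fire, 3 burn out
  T.T.F.
  T.TF..
  TTTTF.
  TTTTTF
  T..TTT
Step 3: 4 trees catch fire, 4 burn out
  T.T...
  T.F...
  TTTF..
  TTTTF.
  T..TTF
Step 4: 4 trees catch fire, 4 burn out
  T.F...
  T.....
  TTF...
  TTTF..
  T..TF.
Step 5: 3 trees catch fire, 4 burn out
  T.....
  T.....
  TF....
  TTF...
  T..F..
Step 6: 2 trees catch fire, 3 burn out
  T.....
  T.....
  F.....
  TF....
  T.....

T.....
T.....
F.....
TF....
T.....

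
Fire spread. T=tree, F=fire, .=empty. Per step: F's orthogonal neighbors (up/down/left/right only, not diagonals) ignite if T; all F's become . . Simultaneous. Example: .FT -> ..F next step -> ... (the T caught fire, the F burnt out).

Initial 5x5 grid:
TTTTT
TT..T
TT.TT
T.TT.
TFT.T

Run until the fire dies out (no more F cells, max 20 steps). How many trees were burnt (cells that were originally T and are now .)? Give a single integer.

Answer: 17

Derivation:
Step 1: +2 fires, +1 burnt (F count now 2)
Step 2: +2 fires, +2 burnt (F count now 2)
Step 3: +2 fires, +2 burnt (F count now 2)
Step 4: +3 fires, +2 burnt (F count now 3)
Step 5: +3 fires, +3 burnt (F count now 3)
Step 6: +2 fires, +3 burnt (F count now 2)
Step 7: +2 fires, +2 burnt (F count now 2)
Step 8: +1 fires, +2 burnt (F count now 1)
Step 9: +0 fires, +1 burnt (F count now 0)
Fire out after step 9
Initially T: 18, now '.': 24
Total burnt (originally-T cells now '.'): 17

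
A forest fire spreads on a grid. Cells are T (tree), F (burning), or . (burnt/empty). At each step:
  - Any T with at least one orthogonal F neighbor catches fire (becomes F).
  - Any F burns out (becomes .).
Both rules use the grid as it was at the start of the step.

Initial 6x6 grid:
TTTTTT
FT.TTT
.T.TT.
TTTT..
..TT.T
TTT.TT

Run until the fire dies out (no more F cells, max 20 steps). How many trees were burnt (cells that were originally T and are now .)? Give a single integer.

Answer: 22

Derivation:
Step 1: +2 fires, +1 burnt (F count now 2)
Step 2: +2 fires, +2 burnt (F count now 2)
Step 3: +2 fires, +2 burnt (F count now 2)
Step 4: +3 fires, +2 burnt (F count now 3)
Step 5: +4 fires, +3 burnt (F count now 4)
Step 6: +5 fires, +4 burnt (F count now 5)
Step 7: +3 fires, +5 burnt (F count now 3)
Step 8: +1 fires, +3 burnt (F count now 1)
Step 9: +0 fires, +1 burnt (F count now 0)
Fire out after step 9
Initially T: 25, now '.': 33
Total burnt (originally-T cells now '.'): 22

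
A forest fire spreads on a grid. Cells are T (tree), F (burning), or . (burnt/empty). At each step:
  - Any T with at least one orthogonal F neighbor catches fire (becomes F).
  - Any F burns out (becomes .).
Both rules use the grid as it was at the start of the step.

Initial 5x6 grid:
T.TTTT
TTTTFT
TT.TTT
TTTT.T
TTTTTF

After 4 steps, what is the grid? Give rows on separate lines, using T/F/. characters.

Step 1: 6 trees catch fire, 2 burn out
  T.TTFT
  TTTF.F
  TT.TFT
  TTTT.F
  TTTTF.
Step 2: 6 trees catch fire, 6 burn out
  T.TF.F
  TTF...
  TT.F.F
  TTTT..
  TTTF..
Step 3: 4 trees catch fire, 6 burn out
  T.F...
  TF....
  TT....
  TTTF..
  TTF...
Step 4: 4 trees catch fire, 4 burn out
  T.....
  F.....
  TF....
  TTF...
  TF....

T.....
F.....
TF....
TTF...
TF....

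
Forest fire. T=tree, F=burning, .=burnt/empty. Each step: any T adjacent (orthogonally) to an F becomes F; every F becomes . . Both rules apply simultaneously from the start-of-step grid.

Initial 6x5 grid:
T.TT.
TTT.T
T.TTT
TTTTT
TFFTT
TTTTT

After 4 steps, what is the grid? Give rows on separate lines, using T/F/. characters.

Step 1: 6 trees catch fire, 2 burn out
  T.TT.
  TTT.T
  T.TTT
  TFFTT
  F..FT
  TFFTT
Step 2: 6 trees catch fire, 6 burn out
  T.TT.
  TTT.T
  T.FTT
  F..FT
  ....F
  F..FT
Step 3: 5 trees catch fire, 6 burn out
  T.TT.
  TTF.T
  F..FT
  ....F
  .....
  ....F
Step 4: 4 trees catch fire, 5 burn out
  T.FT.
  FF..T
  ....F
  .....
  .....
  .....

T.FT.
FF..T
....F
.....
.....
.....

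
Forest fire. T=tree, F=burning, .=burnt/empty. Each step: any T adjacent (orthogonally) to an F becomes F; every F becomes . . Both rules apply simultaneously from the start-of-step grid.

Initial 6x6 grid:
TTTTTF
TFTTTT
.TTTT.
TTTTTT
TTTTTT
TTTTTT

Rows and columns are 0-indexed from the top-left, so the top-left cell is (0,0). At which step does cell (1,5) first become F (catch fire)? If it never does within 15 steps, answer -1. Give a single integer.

Step 1: cell (1,5)='F' (+6 fires, +2 burnt)
  -> target ignites at step 1
Step 2: cell (1,5)='.' (+7 fires, +6 burnt)
Step 3: cell (1,5)='.' (+5 fires, +7 burnt)
Step 4: cell (1,5)='.' (+5 fires, +5 burnt)
Step 5: cell (1,5)='.' (+5 fires, +5 burnt)
Step 6: cell (1,5)='.' (+3 fires, +5 burnt)
Step 7: cell (1,5)='.' (+1 fires, +3 burnt)
Step 8: cell (1,5)='.' (+0 fires, +1 burnt)
  fire out at step 8

1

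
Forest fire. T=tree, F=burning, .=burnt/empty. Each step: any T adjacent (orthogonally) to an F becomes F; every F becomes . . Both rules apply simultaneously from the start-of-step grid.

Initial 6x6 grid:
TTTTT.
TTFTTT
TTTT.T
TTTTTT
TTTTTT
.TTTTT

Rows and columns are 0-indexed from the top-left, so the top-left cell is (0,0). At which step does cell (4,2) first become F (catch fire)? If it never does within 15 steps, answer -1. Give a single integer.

Step 1: cell (4,2)='T' (+4 fires, +1 burnt)
Step 2: cell (4,2)='T' (+7 fires, +4 burnt)
Step 3: cell (4,2)='F' (+7 fires, +7 burnt)
  -> target ignites at step 3
Step 4: cell (4,2)='.' (+6 fires, +7 burnt)
Step 5: cell (4,2)='.' (+5 fires, +6 burnt)
Step 6: cell (4,2)='.' (+2 fires, +5 burnt)
Step 7: cell (4,2)='.' (+1 fires, +2 burnt)
Step 8: cell (4,2)='.' (+0 fires, +1 burnt)
  fire out at step 8

3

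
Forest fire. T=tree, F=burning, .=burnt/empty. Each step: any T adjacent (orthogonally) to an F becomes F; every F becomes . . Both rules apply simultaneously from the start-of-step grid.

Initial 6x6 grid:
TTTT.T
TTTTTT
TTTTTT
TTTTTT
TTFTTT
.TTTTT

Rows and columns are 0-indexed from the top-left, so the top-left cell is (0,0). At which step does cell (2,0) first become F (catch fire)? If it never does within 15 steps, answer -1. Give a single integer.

Step 1: cell (2,0)='T' (+4 fires, +1 burnt)
Step 2: cell (2,0)='T' (+7 fires, +4 burnt)
Step 3: cell (2,0)='T' (+7 fires, +7 burnt)
Step 4: cell (2,0)='F' (+7 fires, +7 burnt)
  -> target ignites at step 4
Step 5: cell (2,0)='.' (+5 fires, +7 burnt)
Step 6: cell (2,0)='.' (+2 fires, +5 burnt)
Step 7: cell (2,0)='.' (+1 fires, +2 burnt)
Step 8: cell (2,0)='.' (+0 fires, +1 burnt)
  fire out at step 8

4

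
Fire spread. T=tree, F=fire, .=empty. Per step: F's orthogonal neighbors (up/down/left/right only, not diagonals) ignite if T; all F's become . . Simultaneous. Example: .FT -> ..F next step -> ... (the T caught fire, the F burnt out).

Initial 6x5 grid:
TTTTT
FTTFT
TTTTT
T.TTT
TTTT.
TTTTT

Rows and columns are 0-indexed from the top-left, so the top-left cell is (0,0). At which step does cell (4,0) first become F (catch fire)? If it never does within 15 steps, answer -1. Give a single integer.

Step 1: cell (4,0)='T' (+7 fires, +2 burnt)
Step 2: cell (4,0)='T' (+8 fires, +7 burnt)
Step 3: cell (4,0)='F' (+4 fires, +8 burnt)
  -> target ignites at step 3
Step 4: cell (4,0)='.' (+4 fires, +4 burnt)
Step 5: cell (4,0)='.' (+3 fires, +4 burnt)
Step 6: cell (4,0)='.' (+0 fires, +3 burnt)
  fire out at step 6

3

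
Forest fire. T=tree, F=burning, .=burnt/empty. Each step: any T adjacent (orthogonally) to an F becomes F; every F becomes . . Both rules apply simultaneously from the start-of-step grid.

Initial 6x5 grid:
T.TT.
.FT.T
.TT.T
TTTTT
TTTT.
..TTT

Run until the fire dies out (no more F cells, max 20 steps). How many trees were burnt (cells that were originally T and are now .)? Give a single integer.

Step 1: +2 fires, +1 burnt (F count now 2)
Step 2: +3 fires, +2 burnt (F count now 3)
Step 3: +4 fires, +3 burnt (F count now 4)
Step 4: +3 fires, +4 burnt (F count now 3)
Step 5: +3 fires, +3 burnt (F count now 3)
Step 6: +2 fires, +3 burnt (F count now 2)
Step 7: +2 fires, +2 burnt (F count now 2)
Step 8: +0 fires, +2 burnt (F count now 0)
Fire out after step 8
Initially T: 20, now '.': 29
Total burnt (originally-T cells now '.'): 19

Answer: 19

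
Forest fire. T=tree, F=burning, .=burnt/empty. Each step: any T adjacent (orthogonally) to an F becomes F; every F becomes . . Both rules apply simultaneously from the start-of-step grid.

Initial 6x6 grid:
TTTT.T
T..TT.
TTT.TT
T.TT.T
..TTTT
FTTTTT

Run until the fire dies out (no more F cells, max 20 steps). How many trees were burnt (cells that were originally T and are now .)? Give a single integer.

Answer: 25

Derivation:
Step 1: +1 fires, +1 burnt (F count now 1)
Step 2: +1 fires, +1 burnt (F count now 1)
Step 3: +2 fires, +1 burnt (F count now 2)
Step 4: +3 fires, +2 burnt (F count now 3)
Step 5: +4 fires, +3 burnt (F count now 4)
Step 6: +2 fires, +4 burnt (F count now 2)
Step 7: +2 fires, +2 burnt (F count now 2)
Step 8: +3 fires, +2 burnt (F count now 3)
Step 9: +2 fires, +3 burnt (F count now 2)
Step 10: +2 fires, +2 burnt (F count now 2)
Step 11: +2 fires, +2 burnt (F count now 2)
Step 12: +1 fires, +2 burnt (F count now 1)
Step 13: +0 fires, +1 burnt (F count now 0)
Fire out after step 13
Initially T: 26, now '.': 35
Total burnt (originally-T cells now '.'): 25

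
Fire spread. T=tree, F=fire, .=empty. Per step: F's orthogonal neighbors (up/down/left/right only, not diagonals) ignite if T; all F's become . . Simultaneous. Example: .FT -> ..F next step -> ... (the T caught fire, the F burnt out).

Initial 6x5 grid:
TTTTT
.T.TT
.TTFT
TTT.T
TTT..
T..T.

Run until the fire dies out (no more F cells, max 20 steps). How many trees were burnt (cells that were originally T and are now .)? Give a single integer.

Step 1: +3 fires, +1 burnt (F count now 3)
Step 2: +5 fires, +3 burnt (F count now 5)
Step 3: +5 fires, +5 burnt (F count now 5)
Step 4: +3 fires, +5 burnt (F count now 3)
Step 5: +2 fires, +3 burnt (F count now 2)
Step 6: +1 fires, +2 burnt (F count now 1)
Step 7: +0 fires, +1 burnt (F count now 0)
Fire out after step 7
Initially T: 20, now '.': 29
Total burnt (originally-T cells now '.'): 19

Answer: 19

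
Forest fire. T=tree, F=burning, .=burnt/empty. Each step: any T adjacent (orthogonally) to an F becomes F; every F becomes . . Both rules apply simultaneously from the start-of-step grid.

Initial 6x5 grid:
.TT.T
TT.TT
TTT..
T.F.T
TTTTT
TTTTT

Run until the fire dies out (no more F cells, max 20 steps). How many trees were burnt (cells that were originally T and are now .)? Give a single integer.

Step 1: +2 fires, +1 burnt (F count now 2)
Step 2: +4 fires, +2 burnt (F count now 4)
Step 3: +6 fires, +4 burnt (F count now 6)
Step 4: +6 fires, +6 burnt (F count now 6)
Step 5: +1 fires, +6 burnt (F count now 1)
Step 6: +0 fires, +1 burnt (F count now 0)
Fire out after step 6
Initially T: 22, now '.': 27
Total burnt (originally-T cells now '.'): 19

Answer: 19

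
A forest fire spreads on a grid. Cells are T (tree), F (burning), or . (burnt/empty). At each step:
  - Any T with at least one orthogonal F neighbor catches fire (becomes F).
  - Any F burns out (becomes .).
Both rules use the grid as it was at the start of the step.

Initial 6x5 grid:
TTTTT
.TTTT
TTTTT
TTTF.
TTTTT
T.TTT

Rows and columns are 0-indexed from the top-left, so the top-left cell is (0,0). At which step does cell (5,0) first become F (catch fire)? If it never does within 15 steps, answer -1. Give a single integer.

Step 1: cell (5,0)='T' (+3 fires, +1 burnt)
Step 2: cell (5,0)='T' (+7 fires, +3 burnt)
Step 3: cell (5,0)='T' (+8 fires, +7 burnt)
Step 4: cell (5,0)='T' (+5 fires, +8 burnt)
Step 5: cell (5,0)='F' (+2 fires, +5 burnt)
  -> target ignites at step 5
Step 6: cell (5,0)='.' (+1 fires, +2 burnt)
Step 7: cell (5,0)='.' (+0 fires, +1 burnt)
  fire out at step 7

5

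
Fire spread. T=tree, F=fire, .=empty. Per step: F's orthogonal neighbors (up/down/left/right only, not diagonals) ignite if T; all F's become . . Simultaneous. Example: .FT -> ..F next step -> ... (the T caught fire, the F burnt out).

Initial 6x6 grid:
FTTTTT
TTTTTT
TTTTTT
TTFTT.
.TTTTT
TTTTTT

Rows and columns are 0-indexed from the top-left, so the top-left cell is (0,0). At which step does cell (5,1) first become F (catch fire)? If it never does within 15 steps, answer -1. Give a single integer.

Step 1: cell (5,1)='T' (+6 fires, +2 burnt)
Step 2: cell (5,1)='T' (+11 fires, +6 burnt)
Step 3: cell (5,1)='F' (+6 fires, +11 burnt)
  -> target ignites at step 3
Step 4: cell (5,1)='.' (+6 fires, +6 burnt)
Step 5: cell (5,1)='.' (+3 fires, +6 burnt)
Step 6: cell (5,1)='.' (+0 fires, +3 burnt)
  fire out at step 6

3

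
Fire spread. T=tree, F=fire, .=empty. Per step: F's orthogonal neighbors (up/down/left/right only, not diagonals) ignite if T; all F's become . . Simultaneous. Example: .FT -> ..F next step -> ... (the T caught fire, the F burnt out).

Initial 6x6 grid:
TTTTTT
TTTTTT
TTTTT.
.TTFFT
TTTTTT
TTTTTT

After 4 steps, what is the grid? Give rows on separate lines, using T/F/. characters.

Step 1: 6 trees catch fire, 2 burn out
  TTTTTT
  TTTTTT
  TTTFF.
  .TF..F
  TTTFFT
  TTTTTT
Step 2: 8 trees catch fire, 6 burn out
  TTTTTT
  TTTFFT
  TTF...
  .F....
  TTF..F
  TTTFFT
Step 3: 8 trees catch fire, 8 burn out
  TTTFFT
  TTF..F
  TF....
  ......
  TF....
  TTF..F
Step 4: 6 trees catch fire, 8 burn out
  TTF..F
  TF....
  F.....
  ......
  F.....
  TF....

TTF..F
TF....
F.....
......
F.....
TF....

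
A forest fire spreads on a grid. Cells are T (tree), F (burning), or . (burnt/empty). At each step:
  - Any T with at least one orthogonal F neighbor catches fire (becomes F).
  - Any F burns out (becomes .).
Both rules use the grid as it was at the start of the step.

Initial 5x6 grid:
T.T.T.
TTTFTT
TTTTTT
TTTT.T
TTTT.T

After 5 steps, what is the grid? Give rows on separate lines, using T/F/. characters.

Step 1: 3 trees catch fire, 1 burn out
  T.T.T.
  TTF.FT
  TTTFTT
  TTTT.T
  TTTT.T
Step 2: 7 trees catch fire, 3 burn out
  T.F.F.
  TF...F
  TTF.FT
  TTTF.T
  TTTT.T
Step 3: 5 trees catch fire, 7 burn out
  T.....
  F.....
  TF...F
  TTF..T
  TTTF.T
Step 4: 5 trees catch fire, 5 burn out
  F.....
  ......
  F.....
  TF...F
  TTF..T
Step 5: 3 trees catch fire, 5 burn out
  ......
  ......
  ......
  F.....
  TF...F

......
......
......
F.....
TF...F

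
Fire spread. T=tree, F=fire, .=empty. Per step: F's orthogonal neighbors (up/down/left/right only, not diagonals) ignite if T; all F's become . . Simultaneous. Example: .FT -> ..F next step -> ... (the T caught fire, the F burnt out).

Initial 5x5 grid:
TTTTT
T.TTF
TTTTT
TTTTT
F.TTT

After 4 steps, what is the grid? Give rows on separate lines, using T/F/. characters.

Step 1: 4 trees catch fire, 2 burn out
  TTTTF
  T.TF.
  TTTTF
  FTTTT
  ..TTT
Step 2: 6 trees catch fire, 4 burn out
  TTTF.
  T.F..
  FTTF.
  .FTTF
  ..TTT
Step 3: 7 trees catch fire, 6 burn out
  TTF..
  F....
  .FF..
  ..FF.
  ..TTF
Step 4: 4 trees catch fire, 7 burn out
  FF...
  .....
  .....
  .....
  ..FF.

FF...
.....
.....
.....
..FF.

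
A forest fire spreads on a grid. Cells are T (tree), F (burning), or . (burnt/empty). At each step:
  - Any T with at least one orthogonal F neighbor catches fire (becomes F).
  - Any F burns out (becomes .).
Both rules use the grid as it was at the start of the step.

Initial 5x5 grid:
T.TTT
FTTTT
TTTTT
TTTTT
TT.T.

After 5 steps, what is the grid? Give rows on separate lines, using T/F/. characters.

Step 1: 3 trees catch fire, 1 burn out
  F.TTT
  .FTTT
  FTTTT
  TTTTT
  TT.T.
Step 2: 3 trees catch fire, 3 burn out
  ..TTT
  ..FTT
  .FTTT
  FTTTT
  TT.T.
Step 3: 5 trees catch fire, 3 burn out
  ..FTT
  ...FT
  ..FTT
  .FTTT
  FT.T.
Step 4: 5 trees catch fire, 5 burn out
  ...FT
  ....F
  ...FT
  ..FTT
  .F.T.
Step 5: 3 trees catch fire, 5 burn out
  ....F
  .....
  ....F
  ...FT
  ...T.

....F
.....
....F
...FT
...T.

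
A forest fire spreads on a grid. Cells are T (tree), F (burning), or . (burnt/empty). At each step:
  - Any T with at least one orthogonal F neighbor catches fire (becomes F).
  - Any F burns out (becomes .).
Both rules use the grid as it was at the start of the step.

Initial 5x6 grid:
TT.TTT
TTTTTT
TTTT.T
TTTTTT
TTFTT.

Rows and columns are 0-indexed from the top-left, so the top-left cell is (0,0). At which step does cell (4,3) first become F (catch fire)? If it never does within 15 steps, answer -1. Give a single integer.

Step 1: cell (4,3)='F' (+3 fires, +1 burnt)
  -> target ignites at step 1
Step 2: cell (4,3)='.' (+5 fires, +3 burnt)
Step 3: cell (4,3)='.' (+5 fires, +5 burnt)
Step 4: cell (4,3)='.' (+4 fires, +5 burnt)
Step 5: cell (4,3)='.' (+5 fires, +4 burnt)
Step 6: cell (4,3)='.' (+3 fires, +5 burnt)
Step 7: cell (4,3)='.' (+1 fires, +3 burnt)
Step 8: cell (4,3)='.' (+0 fires, +1 burnt)
  fire out at step 8

1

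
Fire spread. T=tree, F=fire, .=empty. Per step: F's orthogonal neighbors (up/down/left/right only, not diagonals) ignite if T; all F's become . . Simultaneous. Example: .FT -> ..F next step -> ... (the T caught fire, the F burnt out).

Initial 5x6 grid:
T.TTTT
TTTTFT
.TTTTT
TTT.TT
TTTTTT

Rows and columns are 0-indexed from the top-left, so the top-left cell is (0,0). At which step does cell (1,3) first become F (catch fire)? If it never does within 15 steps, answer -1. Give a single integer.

Step 1: cell (1,3)='F' (+4 fires, +1 burnt)
  -> target ignites at step 1
Step 2: cell (1,3)='.' (+6 fires, +4 burnt)
Step 3: cell (1,3)='.' (+5 fires, +6 burnt)
Step 4: cell (1,3)='.' (+5 fires, +5 burnt)
Step 5: cell (1,3)='.' (+3 fires, +5 burnt)
Step 6: cell (1,3)='.' (+2 fires, +3 burnt)
Step 7: cell (1,3)='.' (+1 fires, +2 burnt)
Step 8: cell (1,3)='.' (+0 fires, +1 burnt)
  fire out at step 8

1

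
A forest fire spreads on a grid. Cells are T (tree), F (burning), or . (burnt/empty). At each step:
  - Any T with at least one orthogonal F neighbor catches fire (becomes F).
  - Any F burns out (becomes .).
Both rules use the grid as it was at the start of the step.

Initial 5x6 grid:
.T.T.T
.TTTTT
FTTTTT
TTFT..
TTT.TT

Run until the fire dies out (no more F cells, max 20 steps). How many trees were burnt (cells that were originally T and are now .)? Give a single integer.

Answer: 19

Derivation:
Step 1: +6 fires, +2 burnt (F count now 6)
Step 2: +5 fires, +6 burnt (F count now 5)
Step 3: +3 fires, +5 burnt (F count now 3)
Step 4: +3 fires, +3 burnt (F count now 3)
Step 5: +1 fires, +3 burnt (F count now 1)
Step 6: +1 fires, +1 burnt (F count now 1)
Step 7: +0 fires, +1 burnt (F count now 0)
Fire out after step 7
Initially T: 21, now '.': 28
Total burnt (originally-T cells now '.'): 19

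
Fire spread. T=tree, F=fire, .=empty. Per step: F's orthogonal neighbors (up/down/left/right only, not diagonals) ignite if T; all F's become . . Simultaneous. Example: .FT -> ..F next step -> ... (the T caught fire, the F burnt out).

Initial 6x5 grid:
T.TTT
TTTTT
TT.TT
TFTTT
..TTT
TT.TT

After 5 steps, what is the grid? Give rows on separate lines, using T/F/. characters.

Step 1: 3 trees catch fire, 1 burn out
  T.TTT
  TTTTT
  TF.TT
  F.FTT
  ..TTT
  TT.TT
Step 2: 4 trees catch fire, 3 burn out
  T.TTT
  TFTTT
  F..TT
  ...FT
  ..FTT
  TT.TT
Step 3: 5 trees catch fire, 4 burn out
  T.TTT
  F.FTT
  ...FT
  ....F
  ...FT
  TT.TT
Step 4: 6 trees catch fire, 5 burn out
  F.FTT
  ...FT
  ....F
  .....
  ....F
  TT.FT
Step 5: 3 trees catch fire, 6 burn out
  ...FT
  ....F
  .....
  .....
  .....
  TT..F

...FT
....F
.....
.....
.....
TT..F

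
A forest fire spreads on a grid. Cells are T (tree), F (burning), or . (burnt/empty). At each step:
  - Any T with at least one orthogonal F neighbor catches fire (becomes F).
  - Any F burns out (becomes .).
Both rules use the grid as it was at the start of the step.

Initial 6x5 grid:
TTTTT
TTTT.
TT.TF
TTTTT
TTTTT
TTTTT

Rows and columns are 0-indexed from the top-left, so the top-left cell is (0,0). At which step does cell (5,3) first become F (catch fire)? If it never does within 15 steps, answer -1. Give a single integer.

Step 1: cell (5,3)='T' (+2 fires, +1 burnt)
Step 2: cell (5,3)='T' (+3 fires, +2 burnt)
Step 3: cell (5,3)='T' (+5 fires, +3 burnt)
Step 4: cell (5,3)='F' (+6 fires, +5 burnt)
  -> target ignites at step 4
Step 5: cell (5,3)='.' (+6 fires, +6 burnt)
Step 6: cell (5,3)='.' (+4 fires, +6 burnt)
Step 7: cell (5,3)='.' (+1 fires, +4 burnt)
Step 8: cell (5,3)='.' (+0 fires, +1 burnt)
  fire out at step 8

4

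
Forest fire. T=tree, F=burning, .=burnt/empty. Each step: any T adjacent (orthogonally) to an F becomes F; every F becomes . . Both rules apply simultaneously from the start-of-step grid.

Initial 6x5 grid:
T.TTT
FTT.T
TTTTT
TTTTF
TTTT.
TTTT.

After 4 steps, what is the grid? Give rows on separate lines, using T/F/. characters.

Step 1: 5 trees catch fire, 2 burn out
  F.TTT
  .FT.T
  FTTTF
  TTTF.
  TTTT.
  TTTT.
Step 2: 7 trees catch fire, 5 burn out
  ..TTT
  ..F.F
  .FTF.
  FTF..
  TTTF.
  TTTT.
Step 3: 7 trees catch fire, 7 burn out
  ..FTF
  .....
  ..F..
  .F...
  FTF..
  TTTF.
Step 4: 4 trees catch fire, 7 burn out
  ...F.
  .....
  .....
  .....
  .F...
  FTF..

...F.
.....
.....
.....
.F...
FTF..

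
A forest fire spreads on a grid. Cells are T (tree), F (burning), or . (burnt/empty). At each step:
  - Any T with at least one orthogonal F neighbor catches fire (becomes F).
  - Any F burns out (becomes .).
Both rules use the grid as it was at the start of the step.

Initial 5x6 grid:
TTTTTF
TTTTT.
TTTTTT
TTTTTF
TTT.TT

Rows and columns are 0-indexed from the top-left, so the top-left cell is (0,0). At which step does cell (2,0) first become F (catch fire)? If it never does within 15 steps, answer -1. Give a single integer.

Step 1: cell (2,0)='T' (+4 fires, +2 burnt)
Step 2: cell (2,0)='T' (+5 fires, +4 burnt)
Step 3: cell (2,0)='T' (+4 fires, +5 burnt)
Step 4: cell (2,0)='T' (+5 fires, +4 burnt)
Step 5: cell (2,0)='T' (+5 fires, +5 burnt)
Step 6: cell (2,0)='F' (+3 fires, +5 burnt)
  -> target ignites at step 6
Step 7: cell (2,0)='.' (+0 fires, +3 burnt)
  fire out at step 7

6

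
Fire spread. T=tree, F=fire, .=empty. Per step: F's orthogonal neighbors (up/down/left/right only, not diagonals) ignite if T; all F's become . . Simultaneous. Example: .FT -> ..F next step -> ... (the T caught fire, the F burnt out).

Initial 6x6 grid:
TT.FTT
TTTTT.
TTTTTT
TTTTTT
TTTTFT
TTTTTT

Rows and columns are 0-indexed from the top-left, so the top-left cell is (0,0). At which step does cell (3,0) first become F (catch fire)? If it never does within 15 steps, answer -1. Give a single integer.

Step 1: cell (3,0)='T' (+6 fires, +2 burnt)
Step 2: cell (3,0)='T' (+10 fires, +6 burnt)
Step 3: cell (3,0)='T' (+6 fires, +10 burnt)
Step 4: cell (3,0)='T' (+6 fires, +6 burnt)
Step 5: cell (3,0)='F' (+4 fires, +6 burnt)
  -> target ignites at step 5
Step 6: cell (3,0)='.' (+0 fires, +4 burnt)
  fire out at step 6

5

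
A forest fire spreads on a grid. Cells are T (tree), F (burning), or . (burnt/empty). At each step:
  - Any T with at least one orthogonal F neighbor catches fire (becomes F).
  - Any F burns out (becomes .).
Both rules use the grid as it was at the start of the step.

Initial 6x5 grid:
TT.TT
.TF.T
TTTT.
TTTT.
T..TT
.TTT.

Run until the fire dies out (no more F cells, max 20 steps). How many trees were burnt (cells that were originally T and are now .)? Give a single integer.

Answer: 17

Derivation:
Step 1: +2 fires, +1 burnt (F count now 2)
Step 2: +4 fires, +2 burnt (F count now 4)
Step 3: +4 fires, +4 burnt (F count now 4)
Step 4: +2 fires, +4 burnt (F count now 2)
Step 5: +3 fires, +2 burnt (F count now 3)
Step 6: +1 fires, +3 burnt (F count now 1)
Step 7: +1 fires, +1 burnt (F count now 1)
Step 8: +0 fires, +1 burnt (F count now 0)
Fire out after step 8
Initially T: 20, now '.': 27
Total burnt (originally-T cells now '.'): 17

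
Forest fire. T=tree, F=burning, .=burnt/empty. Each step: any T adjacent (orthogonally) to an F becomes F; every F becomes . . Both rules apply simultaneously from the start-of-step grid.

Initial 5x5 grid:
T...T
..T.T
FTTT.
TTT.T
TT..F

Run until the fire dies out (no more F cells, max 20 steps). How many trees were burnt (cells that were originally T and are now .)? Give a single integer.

Answer: 10

Derivation:
Step 1: +3 fires, +2 burnt (F count now 3)
Step 2: +3 fires, +3 burnt (F count now 3)
Step 3: +4 fires, +3 burnt (F count now 4)
Step 4: +0 fires, +4 burnt (F count now 0)
Fire out after step 4
Initially T: 13, now '.': 22
Total burnt (originally-T cells now '.'): 10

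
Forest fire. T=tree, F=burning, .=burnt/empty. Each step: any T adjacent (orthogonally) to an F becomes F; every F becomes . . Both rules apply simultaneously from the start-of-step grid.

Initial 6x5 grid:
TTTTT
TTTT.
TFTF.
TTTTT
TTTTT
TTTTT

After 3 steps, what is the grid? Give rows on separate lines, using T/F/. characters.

Step 1: 6 trees catch fire, 2 burn out
  TTTTT
  TFTF.
  F.F..
  TFTFT
  TTTTT
  TTTTT
Step 2: 9 trees catch fire, 6 burn out
  TFTFT
  F.F..
  .....
  F.F.F
  TFTFT
  TTTTT
Step 3: 8 trees catch fire, 9 burn out
  F.F.F
  .....
  .....
  .....
  F.F.F
  TFTFT

F.F.F
.....
.....
.....
F.F.F
TFTFT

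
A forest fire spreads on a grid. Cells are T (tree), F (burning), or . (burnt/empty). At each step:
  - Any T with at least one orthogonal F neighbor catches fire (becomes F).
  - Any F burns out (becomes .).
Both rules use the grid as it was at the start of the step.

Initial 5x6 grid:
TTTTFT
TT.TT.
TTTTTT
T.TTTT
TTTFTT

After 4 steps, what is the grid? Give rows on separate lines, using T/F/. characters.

Step 1: 6 trees catch fire, 2 burn out
  TTTF.F
  TT.TF.
  TTTTTT
  T.TFTT
  TTF.FT
Step 2: 8 trees catch fire, 6 burn out
  TTF...
  TT.F..
  TTTFFT
  T.F.FT
  TF...F
Step 3: 5 trees catch fire, 8 burn out
  TF....
  TT....
  TTF..F
  T....F
  F.....
Step 4: 4 trees catch fire, 5 burn out
  F.....
  TF....
  TF....
  F.....
  ......

F.....
TF....
TF....
F.....
......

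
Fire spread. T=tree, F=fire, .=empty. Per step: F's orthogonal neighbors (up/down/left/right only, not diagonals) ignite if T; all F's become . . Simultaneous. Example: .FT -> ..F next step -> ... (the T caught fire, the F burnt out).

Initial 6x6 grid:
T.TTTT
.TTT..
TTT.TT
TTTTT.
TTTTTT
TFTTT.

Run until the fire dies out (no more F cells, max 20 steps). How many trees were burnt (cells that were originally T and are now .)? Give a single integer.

Answer: 27

Derivation:
Step 1: +3 fires, +1 burnt (F count now 3)
Step 2: +4 fires, +3 burnt (F count now 4)
Step 3: +5 fires, +4 burnt (F count now 5)
Step 4: +5 fires, +5 burnt (F count now 5)
Step 5: +3 fires, +5 burnt (F count now 3)
Step 6: +3 fires, +3 burnt (F count now 3)
Step 7: +2 fires, +3 burnt (F count now 2)
Step 8: +1 fires, +2 burnt (F count now 1)
Step 9: +1 fires, +1 burnt (F count now 1)
Step 10: +0 fires, +1 burnt (F count now 0)
Fire out after step 10
Initially T: 28, now '.': 35
Total burnt (originally-T cells now '.'): 27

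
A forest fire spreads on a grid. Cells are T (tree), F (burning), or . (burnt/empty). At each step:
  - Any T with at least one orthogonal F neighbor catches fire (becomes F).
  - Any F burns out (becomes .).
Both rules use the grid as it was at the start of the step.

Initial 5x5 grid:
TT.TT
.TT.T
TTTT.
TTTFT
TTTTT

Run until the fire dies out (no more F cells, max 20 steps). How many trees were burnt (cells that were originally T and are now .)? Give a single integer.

Answer: 17

Derivation:
Step 1: +4 fires, +1 burnt (F count now 4)
Step 2: +4 fires, +4 burnt (F count now 4)
Step 3: +4 fires, +4 burnt (F count now 4)
Step 4: +3 fires, +4 burnt (F count now 3)
Step 5: +1 fires, +3 burnt (F count now 1)
Step 6: +1 fires, +1 burnt (F count now 1)
Step 7: +0 fires, +1 burnt (F count now 0)
Fire out after step 7
Initially T: 20, now '.': 22
Total burnt (originally-T cells now '.'): 17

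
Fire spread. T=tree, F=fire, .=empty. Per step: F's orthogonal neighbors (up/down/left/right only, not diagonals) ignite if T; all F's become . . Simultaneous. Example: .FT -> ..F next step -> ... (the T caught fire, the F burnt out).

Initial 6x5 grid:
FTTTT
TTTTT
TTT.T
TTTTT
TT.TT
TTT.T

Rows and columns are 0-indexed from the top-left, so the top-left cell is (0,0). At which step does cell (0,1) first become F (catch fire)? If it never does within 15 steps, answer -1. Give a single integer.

Step 1: cell (0,1)='F' (+2 fires, +1 burnt)
  -> target ignites at step 1
Step 2: cell (0,1)='.' (+3 fires, +2 burnt)
Step 3: cell (0,1)='.' (+4 fires, +3 burnt)
Step 4: cell (0,1)='.' (+5 fires, +4 burnt)
Step 5: cell (0,1)='.' (+4 fires, +5 burnt)
Step 6: cell (0,1)='.' (+3 fires, +4 burnt)
Step 7: cell (0,1)='.' (+3 fires, +3 burnt)
Step 8: cell (0,1)='.' (+1 fires, +3 burnt)
Step 9: cell (0,1)='.' (+1 fires, +1 burnt)
Step 10: cell (0,1)='.' (+0 fires, +1 burnt)
  fire out at step 10

1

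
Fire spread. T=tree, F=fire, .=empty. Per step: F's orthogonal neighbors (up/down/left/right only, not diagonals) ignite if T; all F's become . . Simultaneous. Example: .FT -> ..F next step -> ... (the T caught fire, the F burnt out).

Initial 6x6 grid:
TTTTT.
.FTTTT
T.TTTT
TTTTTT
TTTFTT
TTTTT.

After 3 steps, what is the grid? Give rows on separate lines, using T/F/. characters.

Step 1: 6 trees catch fire, 2 burn out
  TFTTT.
  ..FTTT
  T.TTTT
  TTTFTT
  TTF.FT
  TTTFT.
Step 2: 11 trees catch fire, 6 burn out
  F.FTT.
  ...FTT
  T.FFTT
  TTF.FT
  TF...F
  TTF.F.
Step 3: 7 trees catch fire, 11 burn out
  ...FT.
  ....FT
  T...FT
  TF...F
  F.....
  TF....

...FT.
....FT
T...FT
TF...F
F.....
TF....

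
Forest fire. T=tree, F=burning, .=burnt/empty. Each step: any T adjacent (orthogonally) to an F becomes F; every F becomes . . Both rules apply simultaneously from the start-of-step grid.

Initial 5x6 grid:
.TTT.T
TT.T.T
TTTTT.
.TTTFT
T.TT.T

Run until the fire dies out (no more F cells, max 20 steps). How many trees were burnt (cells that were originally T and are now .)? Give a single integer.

Answer: 18

Derivation:
Step 1: +3 fires, +1 burnt (F count now 3)
Step 2: +4 fires, +3 burnt (F count now 4)
Step 3: +4 fires, +4 burnt (F count now 4)
Step 4: +2 fires, +4 burnt (F count now 2)
Step 5: +3 fires, +2 burnt (F count now 3)
Step 6: +2 fires, +3 burnt (F count now 2)
Step 7: +0 fires, +2 burnt (F count now 0)
Fire out after step 7
Initially T: 21, now '.': 27
Total burnt (originally-T cells now '.'): 18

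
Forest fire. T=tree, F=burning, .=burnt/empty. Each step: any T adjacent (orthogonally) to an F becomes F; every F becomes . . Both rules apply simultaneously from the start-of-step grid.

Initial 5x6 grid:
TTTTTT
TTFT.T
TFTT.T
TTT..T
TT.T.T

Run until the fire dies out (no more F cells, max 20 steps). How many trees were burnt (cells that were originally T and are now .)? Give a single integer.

Answer: 21

Derivation:
Step 1: +6 fires, +2 burnt (F count now 6)
Step 2: +7 fires, +6 burnt (F count now 7)
Step 3: +3 fires, +7 burnt (F count now 3)
Step 4: +1 fires, +3 burnt (F count now 1)
Step 5: +1 fires, +1 burnt (F count now 1)
Step 6: +1 fires, +1 burnt (F count now 1)
Step 7: +1 fires, +1 burnt (F count now 1)
Step 8: +1 fires, +1 burnt (F count now 1)
Step 9: +0 fires, +1 burnt (F count now 0)
Fire out after step 9
Initially T: 22, now '.': 29
Total burnt (originally-T cells now '.'): 21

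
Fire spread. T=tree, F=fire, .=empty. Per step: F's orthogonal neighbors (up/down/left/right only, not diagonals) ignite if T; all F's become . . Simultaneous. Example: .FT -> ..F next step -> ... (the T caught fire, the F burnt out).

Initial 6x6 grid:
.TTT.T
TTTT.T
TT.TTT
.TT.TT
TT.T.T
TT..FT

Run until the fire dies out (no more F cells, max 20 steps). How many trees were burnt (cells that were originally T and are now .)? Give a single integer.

Answer: 24

Derivation:
Step 1: +1 fires, +1 burnt (F count now 1)
Step 2: +1 fires, +1 burnt (F count now 1)
Step 3: +1 fires, +1 burnt (F count now 1)
Step 4: +2 fires, +1 burnt (F count now 2)
Step 5: +2 fires, +2 burnt (F count now 2)
Step 6: +2 fires, +2 burnt (F count now 2)
Step 7: +1 fires, +2 burnt (F count now 1)
Step 8: +2 fires, +1 burnt (F count now 2)
Step 9: +2 fires, +2 burnt (F count now 2)
Step 10: +3 fires, +2 burnt (F count now 3)
Step 11: +2 fires, +3 burnt (F count now 2)
Step 12: +2 fires, +2 burnt (F count now 2)
Step 13: +2 fires, +2 burnt (F count now 2)
Step 14: +1 fires, +2 burnt (F count now 1)
Step 15: +0 fires, +1 burnt (F count now 0)
Fire out after step 15
Initially T: 25, now '.': 35
Total burnt (originally-T cells now '.'): 24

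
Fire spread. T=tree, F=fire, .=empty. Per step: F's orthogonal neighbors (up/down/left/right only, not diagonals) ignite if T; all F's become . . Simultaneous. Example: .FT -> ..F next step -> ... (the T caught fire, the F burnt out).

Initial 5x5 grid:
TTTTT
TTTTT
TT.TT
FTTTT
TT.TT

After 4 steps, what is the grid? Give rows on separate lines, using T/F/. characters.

Step 1: 3 trees catch fire, 1 burn out
  TTTTT
  TTTTT
  FT.TT
  .FTTT
  FT.TT
Step 2: 4 trees catch fire, 3 burn out
  TTTTT
  FTTTT
  .F.TT
  ..FTT
  .F.TT
Step 3: 3 trees catch fire, 4 burn out
  FTTTT
  .FTTT
  ...TT
  ...FT
  ...TT
Step 4: 5 trees catch fire, 3 burn out
  .FTTT
  ..FTT
  ...FT
  ....F
  ...FT

.FTTT
..FTT
...FT
....F
...FT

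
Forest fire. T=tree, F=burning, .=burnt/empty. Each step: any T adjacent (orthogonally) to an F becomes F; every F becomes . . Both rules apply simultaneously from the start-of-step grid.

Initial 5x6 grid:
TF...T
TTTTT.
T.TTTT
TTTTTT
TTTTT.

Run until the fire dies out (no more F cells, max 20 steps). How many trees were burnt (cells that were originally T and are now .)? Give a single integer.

Answer: 22

Derivation:
Step 1: +2 fires, +1 burnt (F count now 2)
Step 2: +2 fires, +2 burnt (F count now 2)
Step 3: +3 fires, +2 burnt (F count now 3)
Step 4: +4 fires, +3 burnt (F count now 4)
Step 5: +5 fires, +4 burnt (F count now 5)
Step 6: +4 fires, +5 burnt (F count now 4)
Step 7: +2 fires, +4 burnt (F count now 2)
Step 8: +0 fires, +2 burnt (F count now 0)
Fire out after step 8
Initially T: 23, now '.': 29
Total burnt (originally-T cells now '.'): 22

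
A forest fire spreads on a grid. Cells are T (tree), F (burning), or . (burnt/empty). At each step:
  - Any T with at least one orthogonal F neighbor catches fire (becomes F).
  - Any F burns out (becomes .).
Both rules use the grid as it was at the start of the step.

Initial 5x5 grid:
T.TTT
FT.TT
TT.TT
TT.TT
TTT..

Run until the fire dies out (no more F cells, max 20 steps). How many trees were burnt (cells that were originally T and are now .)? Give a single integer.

Step 1: +3 fires, +1 burnt (F count now 3)
Step 2: +2 fires, +3 burnt (F count now 2)
Step 3: +2 fires, +2 burnt (F count now 2)
Step 4: +1 fires, +2 burnt (F count now 1)
Step 5: +1 fires, +1 burnt (F count now 1)
Step 6: +0 fires, +1 burnt (F count now 0)
Fire out after step 6
Initially T: 18, now '.': 16
Total burnt (originally-T cells now '.'): 9

Answer: 9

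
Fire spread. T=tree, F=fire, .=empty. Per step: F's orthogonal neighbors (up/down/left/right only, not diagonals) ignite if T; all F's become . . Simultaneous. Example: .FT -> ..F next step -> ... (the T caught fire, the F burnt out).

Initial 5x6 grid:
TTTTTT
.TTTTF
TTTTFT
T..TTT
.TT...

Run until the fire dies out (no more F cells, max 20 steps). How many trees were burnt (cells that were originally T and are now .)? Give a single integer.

Step 1: +5 fires, +2 burnt (F count now 5)
Step 2: +5 fires, +5 burnt (F count now 5)
Step 3: +3 fires, +5 burnt (F count now 3)
Step 4: +3 fires, +3 burnt (F count now 3)
Step 5: +2 fires, +3 burnt (F count now 2)
Step 6: +1 fires, +2 burnt (F count now 1)
Step 7: +0 fires, +1 burnt (F count now 0)
Fire out after step 7
Initially T: 21, now '.': 28
Total burnt (originally-T cells now '.'): 19

Answer: 19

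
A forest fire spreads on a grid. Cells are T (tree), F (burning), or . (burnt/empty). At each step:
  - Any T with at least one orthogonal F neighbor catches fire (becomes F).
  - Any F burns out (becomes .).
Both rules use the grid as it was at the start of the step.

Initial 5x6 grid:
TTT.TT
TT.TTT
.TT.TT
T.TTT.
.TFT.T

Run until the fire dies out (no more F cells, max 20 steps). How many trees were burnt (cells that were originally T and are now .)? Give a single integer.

Answer: 19

Derivation:
Step 1: +3 fires, +1 burnt (F count now 3)
Step 2: +2 fires, +3 burnt (F count now 2)
Step 3: +2 fires, +2 burnt (F count now 2)
Step 4: +2 fires, +2 burnt (F count now 2)
Step 5: +4 fires, +2 burnt (F count now 4)
Step 6: +5 fires, +4 burnt (F count now 5)
Step 7: +1 fires, +5 burnt (F count now 1)
Step 8: +0 fires, +1 burnt (F count now 0)
Fire out after step 8
Initially T: 21, now '.': 28
Total burnt (originally-T cells now '.'): 19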